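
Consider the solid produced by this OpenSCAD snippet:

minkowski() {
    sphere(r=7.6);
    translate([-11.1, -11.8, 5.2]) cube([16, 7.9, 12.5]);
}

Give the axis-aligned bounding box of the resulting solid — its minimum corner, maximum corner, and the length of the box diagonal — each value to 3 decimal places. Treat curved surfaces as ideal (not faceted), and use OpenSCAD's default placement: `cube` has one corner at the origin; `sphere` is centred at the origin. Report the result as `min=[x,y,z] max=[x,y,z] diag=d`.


min=[-18.700,-19.400,-2.400] max=[12.500,3.700,25.300] diag=47.690

A = translate([-11.1, -11.8, 5.2]) cube([16, 7.9, 12.5]) → bbox [-11.1,-11.8,5.2] .. [4.9,-3.9,17.7]
B = sphere(r=7.6) → bbox [-7.6,-7.6,-7.6] .. [7.6,7.6,7.6]
lo = A.lo+B.lo = [-11.1-7.6, -11.8-7.6, 5.2-7.6] = [-18.700,-19.400,-2.400]
hi = A.hi+B.hi = [4.9+7.6, -3.9+7.6, 17.7+7.6] = [12.500,3.700,25.300]
diag = √(31.2²+23.1²+27.7²) = √2274.34 = 47.690


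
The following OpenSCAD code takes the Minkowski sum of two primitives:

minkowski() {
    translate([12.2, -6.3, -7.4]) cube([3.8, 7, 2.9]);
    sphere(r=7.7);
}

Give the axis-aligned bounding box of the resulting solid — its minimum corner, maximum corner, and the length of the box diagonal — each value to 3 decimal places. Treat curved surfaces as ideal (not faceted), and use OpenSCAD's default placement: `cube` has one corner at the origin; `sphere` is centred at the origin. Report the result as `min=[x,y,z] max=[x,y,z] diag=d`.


A = translate([12.2, -6.3, -7.4]) cube([3.8, 7, 2.9]) → bbox [12.2,-6.3,-7.4] .. [16,0.7,-4.5]
B = sphere(r=7.7) → bbox [-7.7,-7.7,-7.7] .. [7.7,7.7,7.7]
lo = A.lo+B.lo = [12.2-7.7, -6.3-7.7, -7.4-7.7] = [4.500,-14.000,-15.100]
hi = A.hi+B.hi = [16+7.7, 0.7+7.7, -4.5+7.7] = [23.700,8.400,3.200]
diag = √(19.2²+22.4²+18.3²) = √1205.29 = 34.717

min=[4.500,-14.000,-15.100] max=[23.700,8.400,3.200] diag=34.717


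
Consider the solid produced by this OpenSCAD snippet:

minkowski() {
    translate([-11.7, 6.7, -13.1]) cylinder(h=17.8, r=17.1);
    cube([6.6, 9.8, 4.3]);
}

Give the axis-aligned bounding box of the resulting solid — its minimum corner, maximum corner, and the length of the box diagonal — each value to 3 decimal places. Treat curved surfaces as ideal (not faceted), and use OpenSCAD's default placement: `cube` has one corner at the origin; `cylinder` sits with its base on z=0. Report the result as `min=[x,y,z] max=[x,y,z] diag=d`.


min=[-28.800,-10.400,-13.100] max=[12.000,33.600,9.000] diag=63.946

A = translate([-11.7, 6.7, -13.1]) cylinder(h=17.8, r=17.1) → bbox [-28.8,-10.4,-13.1] .. [5.4,23.8,4.7]
B = cube([6.6, 9.8, 4.3]) → bbox [0,0,0] .. [6.6,9.8,4.3]
lo = A.lo+B.lo = [-28.8+0, -10.4+0, -13.1+0] = [-28.800,-10.400,-13.100]
hi = A.hi+B.hi = [5.4+6.6, 23.8+9.8, 4.7+4.3] = [12.000,33.600,9.000]
diag = √(40.8²+44²+22.1²) = √4089.05 = 63.946


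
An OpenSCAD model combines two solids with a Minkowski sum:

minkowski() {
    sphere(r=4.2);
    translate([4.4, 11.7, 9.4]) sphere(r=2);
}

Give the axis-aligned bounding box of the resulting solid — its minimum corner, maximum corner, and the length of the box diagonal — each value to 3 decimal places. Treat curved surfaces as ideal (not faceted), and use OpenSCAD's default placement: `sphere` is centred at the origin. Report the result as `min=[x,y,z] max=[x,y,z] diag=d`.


min=[-1.800,5.500,3.200] max=[10.600,17.900,15.600] diag=21.477

A = translate([4.4, 11.7, 9.4]) sphere(r=2) → bbox [2.4,9.7,7.4] .. [6.4,13.7,11.4]
B = sphere(r=4.2) → bbox [-4.2,-4.2,-4.2] .. [4.2,4.2,4.2]
lo = A.lo+B.lo = [2.4-4.2, 9.7-4.2, 7.4-4.2] = [-1.800,5.500,3.200]
hi = A.hi+B.hi = [6.4+4.2, 13.7+4.2, 11.4+4.2] = [10.600,17.900,15.600]
diag = √(12.4²+12.4²+12.4²) = √461.28 = 21.477


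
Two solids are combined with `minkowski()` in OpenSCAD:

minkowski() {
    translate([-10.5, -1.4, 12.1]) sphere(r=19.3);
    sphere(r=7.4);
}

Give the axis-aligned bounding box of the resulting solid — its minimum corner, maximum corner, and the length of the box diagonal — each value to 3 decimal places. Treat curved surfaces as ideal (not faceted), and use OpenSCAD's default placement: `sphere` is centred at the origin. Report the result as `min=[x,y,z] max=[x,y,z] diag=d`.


min=[-37.200,-28.100,-14.600] max=[16.200,25.300,38.800] diag=92.492

A = translate([-10.5, -1.4, 12.1]) sphere(r=19.3) → bbox [-29.8,-20.7,-7.2] .. [8.8,17.9,31.4]
B = sphere(r=7.4) → bbox [-7.4,-7.4,-7.4] .. [7.4,7.4,7.4]
lo = A.lo+B.lo = [-29.8-7.4, -20.7-7.4, -7.2-7.4] = [-37.200,-28.100,-14.600]
hi = A.hi+B.hi = [8.8+7.4, 17.9+7.4, 31.4+7.4] = [16.200,25.300,38.800]
diag = √(53.4²+53.4²+53.4²) = √8554.68 = 92.492


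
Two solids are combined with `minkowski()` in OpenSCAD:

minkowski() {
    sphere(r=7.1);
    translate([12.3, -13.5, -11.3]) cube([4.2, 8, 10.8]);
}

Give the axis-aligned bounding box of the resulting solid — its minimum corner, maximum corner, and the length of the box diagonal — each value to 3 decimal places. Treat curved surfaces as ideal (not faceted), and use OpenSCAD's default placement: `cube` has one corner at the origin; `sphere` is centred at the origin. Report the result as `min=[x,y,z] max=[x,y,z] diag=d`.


A = translate([12.3, -13.5, -11.3]) cube([4.2, 8, 10.8]) → bbox [12.3,-13.5,-11.3] .. [16.5,-5.5,-0.5]
B = sphere(r=7.1) → bbox [-7.1,-7.1,-7.1] .. [7.1,7.1,7.1]
lo = A.lo+B.lo = [12.3-7.1, -13.5-7.1, -11.3-7.1] = [5.200,-20.600,-18.400]
hi = A.hi+B.hi = [16.5+7.1, -5.5+7.1, -0.5+7.1] = [23.600,1.600,6.600]
diag = √(18.4²+22.2²+25²) = √1456.4 = 38.163

min=[5.200,-20.600,-18.400] max=[23.600,1.600,6.600] diag=38.163


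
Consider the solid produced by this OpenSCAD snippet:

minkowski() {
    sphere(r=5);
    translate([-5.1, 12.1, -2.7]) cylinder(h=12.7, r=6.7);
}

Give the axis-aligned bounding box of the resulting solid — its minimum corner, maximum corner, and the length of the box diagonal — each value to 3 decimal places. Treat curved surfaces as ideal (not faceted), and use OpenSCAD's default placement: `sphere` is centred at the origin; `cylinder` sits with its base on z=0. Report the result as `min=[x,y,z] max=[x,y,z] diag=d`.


A = translate([-5.1, 12.1, -2.7]) cylinder(h=12.7, r=6.7) → bbox [-11.8,5.4,-2.7] .. [1.6,18.8,10]
B = sphere(r=5) → bbox [-5,-5,-5] .. [5,5,5]
lo = A.lo+B.lo = [-11.8-5, 5.4-5, -2.7-5] = [-16.800,0.400,-7.700]
hi = A.hi+B.hi = [1.6+5, 18.8+5, 10+5] = [6.600,23.800,15.000]
diag = √(23.4²+23.4²+22.7²) = √1610.41 = 40.130

min=[-16.800,0.400,-7.700] max=[6.600,23.800,15.000] diag=40.130


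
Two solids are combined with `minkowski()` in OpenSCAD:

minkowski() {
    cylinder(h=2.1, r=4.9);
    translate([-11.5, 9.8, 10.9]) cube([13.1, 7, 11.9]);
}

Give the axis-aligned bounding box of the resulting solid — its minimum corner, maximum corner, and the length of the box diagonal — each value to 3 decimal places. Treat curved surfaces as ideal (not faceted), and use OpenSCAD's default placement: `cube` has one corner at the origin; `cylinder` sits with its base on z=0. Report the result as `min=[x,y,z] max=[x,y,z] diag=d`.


A = translate([-11.5, 9.8, 10.9]) cube([13.1, 7, 11.9]) → bbox [-11.5,9.8,10.9] .. [1.6,16.8,22.8]
B = cylinder(h=2.1, r=4.9) → bbox [-4.9,-4.9,0] .. [4.9,4.9,2.1]
lo = A.lo+B.lo = [-11.5-4.9, 9.8-4.9, 10.9+0] = [-16.400,4.900,10.900]
hi = A.hi+B.hi = [1.6+4.9, 16.8+4.9, 22.8+2.1] = [6.500,21.700,24.900]
diag = √(22.9²+16.8²+14²) = √1002.65 = 31.665

min=[-16.400,4.900,10.900] max=[6.500,21.700,24.900] diag=31.665


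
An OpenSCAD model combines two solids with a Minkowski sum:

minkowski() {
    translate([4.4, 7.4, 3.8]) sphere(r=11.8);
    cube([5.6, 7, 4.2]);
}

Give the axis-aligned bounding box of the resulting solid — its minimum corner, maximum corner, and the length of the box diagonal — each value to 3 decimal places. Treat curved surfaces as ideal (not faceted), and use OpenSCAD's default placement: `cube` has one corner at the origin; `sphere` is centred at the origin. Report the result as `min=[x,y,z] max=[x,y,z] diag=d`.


A = translate([4.4, 7.4, 3.8]) sphere(r=11.8) → bbox [-7.4,-4.4,-8] .. [16.2,19.2,15.6]
B = cube([5.6, 7, 4.2]) → bbox [0,0,0] .. [5.6,7,4.2]
lo = A.lo+B.lo = [-7.4+0, -4.4+0, -8+0] = [-7.400,-4.400,-8.000]
hi = A.hi+B.hi = [16.2+5.6, 19.2+7, 15.6+4.2] = [21.800,26.200,19.800]
diag = √(29.2²+30.6²+27.8²) = √2561.84 = 50.615

min=[-7.400,-4.400,-8.000] max=[21.800,26.200,19.800] diag=50.615


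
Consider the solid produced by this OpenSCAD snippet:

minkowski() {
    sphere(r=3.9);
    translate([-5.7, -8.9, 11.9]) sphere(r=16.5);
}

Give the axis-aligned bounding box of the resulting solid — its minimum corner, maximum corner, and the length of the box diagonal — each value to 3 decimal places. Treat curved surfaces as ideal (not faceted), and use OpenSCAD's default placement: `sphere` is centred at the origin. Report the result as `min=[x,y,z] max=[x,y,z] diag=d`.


min=[-26.100,-29.300,-8.500] max=[14.700,11.500,32.300] diag=70.668

A = translate([-5.7, -8.9, 11.9]) sphere(r=16.5) → bbox [-22.2,-25.4,-4.6] .. [10.8,7.6,28.4]
B = sphere(r=3.9) → bbox [-3.9,-3.9,-3.9] .. [3.9,3.9,3.9]
lo = A.lo+B.lo = [-22.2-3.9, -25.4-3.9, -4.6-3.9] = [-26.100,-29.300,-8.500]
hi = A.hi+B.hi = [10.8+3.9, 7.6+3.9, 28.4+3.9] = [14.700,11.500,32.300]
diag = √(40.8²+40.8²+40.8²) = √4993.92 = 70.668


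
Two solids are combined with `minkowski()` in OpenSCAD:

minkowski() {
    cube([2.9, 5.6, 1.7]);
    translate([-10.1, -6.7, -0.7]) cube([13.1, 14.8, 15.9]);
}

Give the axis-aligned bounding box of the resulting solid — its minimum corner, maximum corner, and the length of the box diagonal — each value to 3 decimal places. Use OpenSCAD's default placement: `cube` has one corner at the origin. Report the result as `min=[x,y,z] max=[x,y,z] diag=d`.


A = translate([-10.1, -6.7, -0.7]) cube([13.1, 14.8, 15.9]) → bbox [-10.1,-6.7,-0.7] .. [3,8.1,15.2]
B = cube([2.9, 5.6, 1.7]) → bbox [0,0,0] .. [2.9,5.6,1.7]
lo = A.lo+B.lo = [-10.1+0, -6.7+0, -0.7+0] = [-10.100,-6.700,-0.700]
hi = A.hi+B.hi = [3+2.9, 8.1+5.6, 15.2+1.7] = [5.900,13.700,16.900]
diag = √(16²+20.4²+17.6²) = √981.92 = 31.336

min=[-10.100,-6.700,-0.700] max=[5.900,13.700,16.900] diag=31.336


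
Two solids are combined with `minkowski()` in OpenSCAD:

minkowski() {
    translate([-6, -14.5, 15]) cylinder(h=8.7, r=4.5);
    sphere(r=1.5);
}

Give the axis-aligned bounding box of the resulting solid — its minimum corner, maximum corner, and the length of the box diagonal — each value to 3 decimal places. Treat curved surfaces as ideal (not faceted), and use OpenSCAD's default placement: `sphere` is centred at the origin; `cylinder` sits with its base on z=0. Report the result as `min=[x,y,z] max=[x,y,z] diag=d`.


min=[-12.000,-20.500,13.500] max=[0.000,-8.500,25.200] diag=20.613

A = translate([-6, -14.5, 15]) cylinder(h=8.7, r=4.5) → bbox [-10.5,-19,15] .. [-1.5,-10,23.7]
B = sphere(r=1.5) → bbox [-1.5,-1.5,-1.5] .. [1.5,1.5,1.5]
lo = A.lo+B.lo = [-10.5-1.5, -19-1.5, 15-1.5] = [-12.000,-20.500,13.500]
hi = A.hi+B.hi = [-1.5+1.5, -10+1.5, 23.7+1.5] = [0.000,-8.500,25.200]
diag = √(12²+12²+11.7²) = √424.89 = 20.613


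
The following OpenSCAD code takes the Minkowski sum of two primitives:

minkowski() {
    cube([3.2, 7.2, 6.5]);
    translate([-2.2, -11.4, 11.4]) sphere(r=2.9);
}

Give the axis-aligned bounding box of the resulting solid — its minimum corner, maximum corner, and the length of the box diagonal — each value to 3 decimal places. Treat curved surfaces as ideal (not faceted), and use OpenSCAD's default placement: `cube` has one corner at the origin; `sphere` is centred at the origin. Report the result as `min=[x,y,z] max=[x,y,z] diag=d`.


min=[-5.100,-14.300,8.500] max=[3.900,-1.300,20.800] diag=20.032

A = translate([-2.2, -11.4, 11.4]) sphere(r=2.9) → bbox [-5.1,-14.3,8.5] .. [0.7,-8.5,14.3]
B = cube([3.2, 7.2, 6.5]) → bbox [0,0,0] .. [3.2,7.2,6.5]
lo = A.lo+B.lo = [-5.1+0, -14.3+0, 8.5+0] = [-5.100,-14.300,8.500]
hi = A.hi+B.hi = [0.7+3.2, -8.5+7.2, 14.3+6.5] = [3.900,-1.300,20.800]
diag = √(9²+13²+12.3²) = √401.29 = 20.032


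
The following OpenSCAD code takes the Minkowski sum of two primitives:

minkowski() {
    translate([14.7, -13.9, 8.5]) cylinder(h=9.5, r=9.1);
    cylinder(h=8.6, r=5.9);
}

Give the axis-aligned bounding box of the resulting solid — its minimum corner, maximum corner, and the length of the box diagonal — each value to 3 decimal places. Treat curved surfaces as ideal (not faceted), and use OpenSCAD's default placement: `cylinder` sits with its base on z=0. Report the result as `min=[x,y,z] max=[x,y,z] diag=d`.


A = translate([14.7, -13.9, 8.5]) cylinder(h=9.5, r=9.1) → bbox [5.6,-23,8.5] .. [23.8,-4.8,18]
B = cylinder(h=8.6, r=5.9) → bbox [-5.9,-5.9,0] .. [5.9,5.9,8.6]
lo = A.lo+B.lo = [5.6-5.9, -23-5.9, 8.5+0] = [-0.300,-28.900,8.500]
hi = A.hi+B.hi = [23.8+5.9, -4.8+5.9, 18+8.6] = [29.700,1.100,26.600]
diag = √(30²+30²+18.1²) = √2127.61 = 46.126

min=[-0.300,-28.900,8.500] max=[29.700,1.100,26.600] diag=46.126


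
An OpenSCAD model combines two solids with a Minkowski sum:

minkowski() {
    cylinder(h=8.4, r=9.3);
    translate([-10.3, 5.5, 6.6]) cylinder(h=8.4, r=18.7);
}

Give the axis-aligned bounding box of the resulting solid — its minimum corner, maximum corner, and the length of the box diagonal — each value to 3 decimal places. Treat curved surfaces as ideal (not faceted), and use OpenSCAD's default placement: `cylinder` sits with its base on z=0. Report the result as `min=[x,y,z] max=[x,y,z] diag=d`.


min=[-38.300,-22.500,6.600] max=[17.700,33.500,23.400] diag=80.958

A = translate([-10.3, 5.5, 6.6]) cylinder(h=8.4, r=18.7) → bbox [-29,-13.2,6.6] .. [8.4,24.2,15]
B = cylinder(h=8.4, r=9.3) → bbox [-9.3,-9.3,0] .. [9.3,9.3,8.4]
lo = A.lo+B.lo = [-29-9.3, -13.2-9.3, 6.6+0] = [-38.300,-22.500,6.600]
hi = A.hi+B.hi = [8.4+9.3, 24.2+9.3, 15+8.4] = [17.700,33.500,23.400]
diag = √(56²+56²+16.8²) = √6554.24 = 80.958


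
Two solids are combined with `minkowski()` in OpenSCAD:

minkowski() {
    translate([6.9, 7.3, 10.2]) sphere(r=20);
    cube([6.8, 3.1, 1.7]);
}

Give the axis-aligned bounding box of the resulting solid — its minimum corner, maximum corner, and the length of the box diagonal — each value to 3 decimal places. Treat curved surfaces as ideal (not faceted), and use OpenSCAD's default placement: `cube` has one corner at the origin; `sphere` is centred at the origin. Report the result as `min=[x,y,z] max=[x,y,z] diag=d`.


A = translate([6.9, 7.3, 10.2]) sphere(r=20) → bbox [-13.1,-12.7,-9.8] .. [26.9,27.3,30.2]
B = cube([6.8, 3.1, 1.7]) → bbox [0,0,0] .. [6.8,3.1,1.7]
lo = A.lo+B.lo = [-13.1+0, -12.7+0, -9.8+0] = [-13.100,-12.700,-9.800]
hi = A.hi+B.hi = [26.9+6.8, 27.3+3.1, 30.2+1.7] = [33.700,30.400,31.900]
diag = √(46.8²+43.1²+41.7²) = √5786.74 = 76.071

min=[-13.100,-12.700,-9.800] max=[33.700,30.400,31.900] diag=76.071


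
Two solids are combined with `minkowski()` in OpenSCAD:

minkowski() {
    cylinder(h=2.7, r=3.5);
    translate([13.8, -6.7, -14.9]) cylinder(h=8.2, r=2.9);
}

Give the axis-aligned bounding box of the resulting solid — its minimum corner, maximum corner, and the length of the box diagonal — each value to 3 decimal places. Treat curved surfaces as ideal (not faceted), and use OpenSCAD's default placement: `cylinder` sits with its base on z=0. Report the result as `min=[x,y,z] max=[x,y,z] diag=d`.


min=[7.400,-13.100,-14.900] max=[20.200,-0.300,-4.000] diag=21.130

A = translate([13.8, -6.7, -14.9]) cylinder(h=8.2, r=2.9) → bbox [10.9,-9.6,-14.9] .. [16.7,-3.8,-6.7]
B = cylinder(h=2.7, r=3.5) → bbox [-3.5,-3.5,0] .. [3.5,3.5,2.7]
lo = A.lo+B.lo = [10.9-3.5, -9.6-3.5, -14.9+0] = [7.400,-13.100,-14.900]
hi = A.hi+B.hi = [16.7+3.5, -3.8+3.5, -6.7+2.7] = [20.200,-0.300,-4.000]
diag = √(12.8²+12.8²+10.9²) = √446.49 = 21.130


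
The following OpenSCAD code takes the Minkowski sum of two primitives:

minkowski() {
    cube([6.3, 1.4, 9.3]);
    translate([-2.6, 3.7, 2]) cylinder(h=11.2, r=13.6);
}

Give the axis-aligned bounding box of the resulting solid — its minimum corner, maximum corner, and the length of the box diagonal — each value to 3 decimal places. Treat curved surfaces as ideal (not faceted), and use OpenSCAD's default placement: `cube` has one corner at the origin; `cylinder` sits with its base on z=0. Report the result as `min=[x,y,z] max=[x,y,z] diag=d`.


min=[-16.200,-9.900,2.000] max=[17.300,18.700,22.500] diag=48.585

A = translate([-2.6, 3.7, 2]) cylinder(h=11.2, r=13.6) → bbox [-16.2,-9.9,2] .. [11,17.3,13.2]
B = cube([6.3, 1.4, 9.3]) → bbox [0,0,0] .. [6.3,1.4,9.3]
lo = A.lo+B.lo = [-16.2+0, -9.9+0, 2+0] = [-16.200,-9.900,2.000]
hi = A.hi+B.hi = [11+6.3, 17.3+1.4, 13.2+9.3] = [17.300,18.700,22.500]
diag = √(33.5²+28.6²+20.5²) = √2360.46 = 48.585


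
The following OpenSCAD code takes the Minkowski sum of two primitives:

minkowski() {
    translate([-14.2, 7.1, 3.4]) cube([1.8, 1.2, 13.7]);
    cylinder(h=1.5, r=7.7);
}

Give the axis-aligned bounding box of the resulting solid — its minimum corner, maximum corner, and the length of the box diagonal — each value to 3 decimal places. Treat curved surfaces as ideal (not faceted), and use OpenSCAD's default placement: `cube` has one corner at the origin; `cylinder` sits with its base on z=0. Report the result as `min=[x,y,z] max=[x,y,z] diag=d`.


min=[-21.900,-0.600,3.400] max=[-4.700,16.000,18.600] diag=28.327

A = translate([-14.2, 7.1, 3.4]) cube([1.8, 1.2, 13.7]) → bbox [-14.2,7.1,3.4] .. [-12.4,8.3,17.1]
B = cylinder(h=1.5, r=7.7) → bbox [-7.7,-7.7,0] .. [7.7,7.7,1.5]
lo = A.lo+B.lo = [-14.2-7.7, 7.1-7.7, 3.4+0] = [-21.900,-0.600,3.400]
hi = A.hi+B.hi = [-12.4+7.7, 8.3+7.7, 17.1+1.5] = [-4.700,16.000,18.600]
diag = √(17.2²+16.6²+15.2²) = √802.44 = 28.327


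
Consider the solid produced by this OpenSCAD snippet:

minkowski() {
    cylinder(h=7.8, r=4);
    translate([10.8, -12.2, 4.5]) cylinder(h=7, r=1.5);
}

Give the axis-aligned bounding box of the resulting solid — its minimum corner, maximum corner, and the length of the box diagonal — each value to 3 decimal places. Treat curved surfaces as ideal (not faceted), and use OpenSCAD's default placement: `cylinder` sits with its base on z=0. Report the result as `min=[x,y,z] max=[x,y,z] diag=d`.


min=[5.300,-17.700,4.500] max=[16.300,-6.700,19.300] diag=21.472

A = translate([10.8, -12.2, 4.5]) cylinder(h=7, r=1.5) → bbox [9.3,-13.7,4.5] .. [12.3,-10.7,11.5]
B = cylinder(h=7.8, r=4) → bbox [-4,-4,0] .. [4,4,7.8]
lo = A.lo+B.lo = [9.3-4, -13.7-4, 4.5+0] = [5.300,-17.700,4.500]
hi = A.hi+B.hi = [12.3+4, -10.7+4, 11.5+7.8] = [16.300,-6.700,19.300]
diag = √(11²+11²+14.8²) = √461.04 = 21.472


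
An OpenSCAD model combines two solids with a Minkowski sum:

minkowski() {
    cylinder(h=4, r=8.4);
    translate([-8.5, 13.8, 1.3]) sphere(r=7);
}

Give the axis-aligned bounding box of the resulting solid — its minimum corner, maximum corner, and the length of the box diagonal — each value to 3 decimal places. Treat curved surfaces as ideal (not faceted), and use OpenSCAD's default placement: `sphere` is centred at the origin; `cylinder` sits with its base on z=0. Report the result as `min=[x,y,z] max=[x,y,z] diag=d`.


A = translate([-8.5, 13.8, 1.3]) sphere(r=7) → bbox [-15.5,6.8,-5.7] .. [-1.5,20.8,8.3]
B = cylinder(h=4, r=8.4) → bbox [-8.4,-8.4,0] .. [8.4,8.4,4]
lo = A.lo+B.lo = [-15.5-8.4, 6.8-8.4, -5.7+0] = [-23.900,-1.600,-5.700]
hi = A.hi+B.hi = [-1.5+8.4, 20.8+8.4, 8.3+4] = [6.900,29.200,12.300]
diag = √(30.8²+30.8²+18²) = √2221.28 = 47.130

min=[-23.900,-1.600,-5.700] max=[6.900,29.200,12.300] diag=47.130


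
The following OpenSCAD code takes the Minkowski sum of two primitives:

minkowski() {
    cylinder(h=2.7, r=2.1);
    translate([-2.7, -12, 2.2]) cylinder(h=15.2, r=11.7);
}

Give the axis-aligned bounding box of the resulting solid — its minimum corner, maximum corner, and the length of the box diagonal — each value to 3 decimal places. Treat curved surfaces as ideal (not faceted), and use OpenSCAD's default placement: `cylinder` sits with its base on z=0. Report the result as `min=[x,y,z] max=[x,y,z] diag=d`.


A = translate([-2.7, -12, 2.2]) cylinder(h=15.2, r=11.7) → bbox [-14.4,-23.7,2.2] .. [9,-0.3,17.4]
B = cylinder(h=2.7, r=2.1) → bbox [-2.1,-2.1,0] .. [2.1,2.1,2.7]
lo = A.lo+B.lo = [-14.4-2.1, -23.7-2.1, 2.2+0] = [-16.500,-25.800,2.200]
hi = A.hi+B.hi = [9+2.1, -0.3+2.1, 17.4+2.7] = [11.100,1.800,20.100]
diag = √(27.6²+27.6²+17.9²) = √1843.93 = 42.941

min=[-16.500,-25.800,2.200] max=[11.100,1.800,20.100] diag=42.941


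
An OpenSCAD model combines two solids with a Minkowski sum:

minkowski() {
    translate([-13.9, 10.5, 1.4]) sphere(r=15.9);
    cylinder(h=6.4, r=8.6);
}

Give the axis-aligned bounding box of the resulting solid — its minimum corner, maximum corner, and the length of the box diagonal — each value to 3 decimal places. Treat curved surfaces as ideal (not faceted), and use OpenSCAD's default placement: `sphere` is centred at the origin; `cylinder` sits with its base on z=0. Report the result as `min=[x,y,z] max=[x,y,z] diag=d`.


A = translate([-13.9, 10.5, 1.4]) sphere(r=15.9) → bbox [-29.8,-5.4,-14.5] .. [2,26.4,17.3]
B = cylinder(h=6.4, r=8.6) → bbox [-8.6,-8.6,0] .. [8.6,8.6,6.4]
lo = A.lo+B.lo = [-29.8-8.6, -5.4-8.6, -14.5+0] = [-38.400,-14.000,-14.500]
hi = A.hi+B.hi = [2+8.6, 26.4+8.6, 17.3+6.4] = [10.600,35.000,23.700]
diag = √(49²+49²+38.2²) = √6261.24 = 79.128

min=[-38.400,-14.000,-14.500] max=[10.600,35.000,23.700] diag=79.128


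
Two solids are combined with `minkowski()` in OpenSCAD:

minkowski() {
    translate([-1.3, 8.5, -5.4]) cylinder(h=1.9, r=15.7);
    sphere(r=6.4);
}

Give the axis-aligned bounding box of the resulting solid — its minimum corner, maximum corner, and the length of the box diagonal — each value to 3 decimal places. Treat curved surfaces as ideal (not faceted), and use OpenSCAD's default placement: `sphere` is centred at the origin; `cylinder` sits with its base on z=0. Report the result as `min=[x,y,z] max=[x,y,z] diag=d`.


A = translate([-1.3, 8.5, -5.4]) cylinder(h=1.9, r=15.7) → bbox [-17,-7.2,-5.4] .. [14.4,24.2,-3.5]
B = sphere(r=6.4) → bbox [-6.4,-6.4,-6.4] .. [6.4,6.4,6.4]
lo = A.lo+B.lo = [-17-6.4, -7.2-6.4, -5.4-6.4] = [-23.400,-13.600,-11.800]
hi = A.hi+B.hi = [14.4+6.4, 24.2+6.4, -3.5+6.4] = [20.800,30.600,2.900]
diag = √(44.2²+44.2²+14.7²) = √4123.37 = 64.213

min=[-23.400,-13.600,-11.800] max=[20.800,30.600,2.900] diag=64.213


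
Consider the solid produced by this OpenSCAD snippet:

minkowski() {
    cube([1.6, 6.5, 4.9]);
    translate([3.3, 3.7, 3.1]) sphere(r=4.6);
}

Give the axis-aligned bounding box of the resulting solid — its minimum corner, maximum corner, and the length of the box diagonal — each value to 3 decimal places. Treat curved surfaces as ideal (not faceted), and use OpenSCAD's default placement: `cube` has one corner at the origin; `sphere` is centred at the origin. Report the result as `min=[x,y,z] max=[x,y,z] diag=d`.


A = translate([3.3, 3.7, 3.1]) sphere(r=4.6) → bbox [-1.3,-0.9,-1.5] .. [7.9,8.3,7.7]
B = cube([1.6, 6.5, 4.9]) → bbox [0,0,0] .. [1.6,6.5,4.9]
lo = A.lo+B.lo = [-1.3+0, -0.9+0, -1.5+0] = [-1.300,-0.900,-1.500]
hi = A.hi+B.hi = [7.9+1.6, 8.3+6.5, 7.7+4.9] = [9.500,14.800,12.600]
diag = √(10.8²+15.7²+14.1²) = √561.94 = 23.705

min=[-1.300,-0.900,-1.500] max=[9.500,14.800,12.600] diag=23.705


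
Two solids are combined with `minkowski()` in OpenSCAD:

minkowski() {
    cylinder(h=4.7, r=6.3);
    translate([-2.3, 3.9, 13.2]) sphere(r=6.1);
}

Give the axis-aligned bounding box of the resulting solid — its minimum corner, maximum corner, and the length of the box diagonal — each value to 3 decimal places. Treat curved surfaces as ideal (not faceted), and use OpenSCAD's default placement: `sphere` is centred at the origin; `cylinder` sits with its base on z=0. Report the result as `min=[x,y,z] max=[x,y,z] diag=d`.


A = translate([-2.3, 3.9, 13.2]) sphere(r=6.1) → bbox [-8.4,-2.2,7.1] .. [3.8,10,19.3]
B = cylinder(h=4.7, r=6.3) → bbox [-6.3,-6.3,0] .. [6.3,6.3,4.7]
lo = A.lo+B.lo = [-8.4-6.3, -2.2-6.3, 7.1+0] = [-14.700,-8.500,7.100]
hi = A.hi+B.hi = [3.8+6.3, 10+6.3, 19.3+4.7] = [10.100,16.300,24.000]
diag = √(24.8²+24.8²+16.9²) = √1515.69 = 38.932

min=[-14.700,-8.500,7.100] max=[10.100,16.300,24.000] diag=38.932


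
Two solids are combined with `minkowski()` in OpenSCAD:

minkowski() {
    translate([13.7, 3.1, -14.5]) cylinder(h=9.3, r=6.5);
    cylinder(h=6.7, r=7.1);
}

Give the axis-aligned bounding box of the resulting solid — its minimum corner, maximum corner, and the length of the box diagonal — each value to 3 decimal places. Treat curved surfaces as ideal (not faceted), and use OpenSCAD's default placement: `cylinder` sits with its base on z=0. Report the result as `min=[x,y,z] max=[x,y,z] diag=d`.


A = translate([13.7, 3.1, -14.5]) cylinder(h=9.3, r=6.5) → bbox [7.2,-3.4,-14.5] .. [20.2,9.6,-5.2]
B = cylinder(h=6.7, r=7.1) → bbox [-7.1,-7.1,0] .. [7.1,7.1,6.7]
lo = A.lo+B.lo = [7.2-7.1, -3.4-7.1, -14.5+0] = [0.100,-10.500,-14.500]
hi = A.hi+B.hi = [20.2+7.1, 9.6+7.1, -5.2+6.7] = [27.300,16.700,1.500]
diag = √(27.2²+27.2²+16²) = √1735.68 = 41.661

min=[0.100,-10.500,-14.500] max=[27.300,16.700,1.500] diag=41.661


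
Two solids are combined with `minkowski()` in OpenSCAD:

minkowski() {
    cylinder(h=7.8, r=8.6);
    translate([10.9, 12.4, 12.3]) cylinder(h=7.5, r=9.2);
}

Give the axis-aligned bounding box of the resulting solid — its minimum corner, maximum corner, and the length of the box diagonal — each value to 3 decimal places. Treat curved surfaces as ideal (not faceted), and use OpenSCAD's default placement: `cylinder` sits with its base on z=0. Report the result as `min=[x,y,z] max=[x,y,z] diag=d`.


A = translate([10.9, 12.4, 12.3]) cylinder(h=7.5, r=9.2) → bbox [1.7,3.2,12.3] .. [20.1,21.6,19.8]
B = cylinder(h=7.8, r=8.6) → bbox [-8.6,-8.6,0] .. [8.6,8.6,7.8]
lo = A.lo+B.lo = [1.7-8.6, 3.2-8.6, 12.3+0] = [-6.900,-5.400,12.300]
hi = A.hi+B.hi = [20.1+8.6, 21.6+8.6, 19.8+7.8] = [28.700,30.200,27.600]
diag = √(35.6²+35.6²+15.3²) = √2768.81 = 52.619

min=[-6.900,-5.400,12.300] max=[28.700,30.200,27.600] diag=52.619


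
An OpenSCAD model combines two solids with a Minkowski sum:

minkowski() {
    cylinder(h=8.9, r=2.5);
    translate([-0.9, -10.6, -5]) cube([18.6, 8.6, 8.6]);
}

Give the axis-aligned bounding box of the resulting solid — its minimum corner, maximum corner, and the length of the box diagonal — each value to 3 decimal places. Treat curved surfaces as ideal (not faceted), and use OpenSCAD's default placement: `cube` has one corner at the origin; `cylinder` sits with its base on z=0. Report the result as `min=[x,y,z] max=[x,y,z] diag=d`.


min=[-3.400,-13.100,-5.000] max=[20.200,0.500,12.500] diag=32.375

A = translate([-0.9, -10.6, -5]) cube([18.6, 8.6, 8.6]) → bbox [-0.9,-10.6,-5] .. [17.7,-2,3.6]
B = cylinder(h=8.9, r=2.5) → bbox [-2.5,-2.5,0] .. [2.5,2.5,8.9]
lo = A.lo+B.lo = [-0.9-2.5, -10.6-2.5, -5+0] = [-3.400,-13.100,-5.000]
hi = A.hi+B.hi = [17.7+2.5, -2+2.5, 3.6+8.9] = [20.200,0.500,12.500]
diag = √(23.6²+13.6²+17.5²) = √1048.17 = 32.375


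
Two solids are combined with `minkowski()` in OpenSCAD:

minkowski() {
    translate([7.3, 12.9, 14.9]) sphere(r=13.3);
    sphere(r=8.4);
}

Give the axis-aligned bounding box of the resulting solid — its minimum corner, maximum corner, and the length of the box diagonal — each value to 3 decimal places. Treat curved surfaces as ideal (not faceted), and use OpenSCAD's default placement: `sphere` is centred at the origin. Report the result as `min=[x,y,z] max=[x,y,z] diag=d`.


min=[-14.400,-8.800,-6.800] max=[29.000,34.600,36.600] diag=75.171

A = translate([7.3, 12.9, 14.9]) sphere(r=13.3) → bbox [-6,-0.4,1.6] .. [20.6,26.2,28.2]
B = sphere(r=8.4) → bbox [-8.4,-8.4,-8.4] .. [8.4,8.4,8.4]
lo = A.lo+B.lo = [-6-8.4, -0.4-8.4, 1.6-8.4] = [-14.400,-8.800,-6.800]
hi = A.hi+B.hi = [20.6+8.4, 26.2+8.4, 28.2+8.4] = [29.000,34.600,36.600]
diag = √(43.4²+43.4²+43.4²) = √5650.68 = 75.171


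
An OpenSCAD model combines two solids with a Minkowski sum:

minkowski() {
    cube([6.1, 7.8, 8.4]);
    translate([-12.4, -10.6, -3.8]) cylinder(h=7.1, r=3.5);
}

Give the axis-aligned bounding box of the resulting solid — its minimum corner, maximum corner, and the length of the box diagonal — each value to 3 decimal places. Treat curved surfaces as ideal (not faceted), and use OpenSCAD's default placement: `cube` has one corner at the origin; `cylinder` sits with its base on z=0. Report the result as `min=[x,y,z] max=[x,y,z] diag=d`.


A = translate([-12.4, -10.6, -3.8]) cylinder(h=7.1, r=3.5) → bbox [-15.9,-14.1,-3.8] .. [-8.9,-7.1,3.3]
B = cube([6.1, 7.8, 8.4]) → bbox [0,0,0] .. [6.1,7.8,8.4]
lo = A.lo+B.lo = [-15.9+0, -14.1+0, -3.8+0] = [-15.900,-14.100,-3.800]
hi = A.hi+B.hi = [-8.9+6.1, -7.1+7.8, 3.3+8.4] = [-2.800,0.700,11.700]
diag = √(13.1²+14.8²+15.5²) = √630.9 = 25.118

min=[-15.900,-14.100,-3.800] max=[-2.800,0.700,11.700] diag=25.118


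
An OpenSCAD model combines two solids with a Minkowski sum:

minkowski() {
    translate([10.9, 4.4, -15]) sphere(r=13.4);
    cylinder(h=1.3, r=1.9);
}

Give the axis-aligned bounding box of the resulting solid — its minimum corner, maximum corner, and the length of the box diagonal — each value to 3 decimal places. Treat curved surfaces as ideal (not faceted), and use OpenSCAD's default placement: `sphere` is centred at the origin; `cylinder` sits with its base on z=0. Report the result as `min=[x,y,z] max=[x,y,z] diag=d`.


A = translate([10.9, 4.4, -15]) sphere(r=13.4) → bbox [-2.5,-9,-28.4] .. [24.3,17.8,-1.6]
B = cylinder(h=1.3, r=1.9) → bbox [-1.9,-1.9,0] .. [1.9,1.9,1.3]
lo = A.lo+B.lo = [-2.5-1.9, -9-1.9, -28.4+0] = [-4.400,-10.900,-28.400]
hi = A.hi+B.hi = [24.3+1.9, 17.8+1.9, -1.6+1.3] = [26.200,19.700,-0.300]
diag = √(30.6²+30.6²+28.1²) = √2662.33 = 51.598

min=[-4.400,-10.900,-28.400] max=[26.200,19.700,-0.300] diag=51.598


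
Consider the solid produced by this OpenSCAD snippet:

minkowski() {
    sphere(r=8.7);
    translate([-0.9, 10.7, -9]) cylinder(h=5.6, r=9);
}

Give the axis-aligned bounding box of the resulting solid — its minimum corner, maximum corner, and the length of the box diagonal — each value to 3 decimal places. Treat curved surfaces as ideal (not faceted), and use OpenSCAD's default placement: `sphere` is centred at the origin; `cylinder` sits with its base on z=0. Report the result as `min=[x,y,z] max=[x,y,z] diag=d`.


A = translate([-0.9, 10.7, -9]) cylinder(h=5.6, r=9) → bbox [-9.9,1.7,-9] .. [8.1,19.7,-3.4]
B = sphere(r=8.7) → bbox [-8.7,-8.7,-8.7] .. [8.7,8.7,8.7]
lo = A.lo+B.lo = [-9.9-8.7, 1.7-8.7, -9-8.7] = [-18.600,-7.000,-17.700]
hi = A.hi+B.hi = [8.1+8.7, 19.7+8.7, -3.4+8.7] = [16.800,28.400,5.300]
diag = √(35.4²+35.4²+23²) = √3035.32 = 55.094

min=[-18.600,-7.000,-17.700] max=[16.800,28.400,5.300] diag=55.094


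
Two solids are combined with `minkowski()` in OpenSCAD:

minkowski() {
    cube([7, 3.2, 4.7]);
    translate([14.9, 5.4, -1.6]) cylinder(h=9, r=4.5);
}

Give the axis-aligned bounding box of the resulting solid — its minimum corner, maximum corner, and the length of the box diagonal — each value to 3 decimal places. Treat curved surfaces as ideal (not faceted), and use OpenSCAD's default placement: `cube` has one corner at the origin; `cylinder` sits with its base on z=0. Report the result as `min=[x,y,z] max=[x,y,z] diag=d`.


min=[10.400,0.900,-1.600] max=[26.400,13.100,12.100] diag=24.342

A = translate([14.9, 5.4, -1.6]) cylinder(h=9, r=4.5) → bbox [10.4,0.9,-1.6] .. [19.4,9.9,7.4]
B = cube([7, 3.2, 4.7]) → bbox [0,0,0] .. [7,3.2,4.7]
lo = A.lo+B.lo = [10.4+0, 0.9+0, -1.6+0] = [10.400,0.900,-1.600]
hi = A.hi+B.hi = [19.4+7, 9.9+3.2, 7.4+4.7] = [26.400,13.100,12.100]
diag = √(16²+12.2²+13.7²) = √592.53 = 24.342


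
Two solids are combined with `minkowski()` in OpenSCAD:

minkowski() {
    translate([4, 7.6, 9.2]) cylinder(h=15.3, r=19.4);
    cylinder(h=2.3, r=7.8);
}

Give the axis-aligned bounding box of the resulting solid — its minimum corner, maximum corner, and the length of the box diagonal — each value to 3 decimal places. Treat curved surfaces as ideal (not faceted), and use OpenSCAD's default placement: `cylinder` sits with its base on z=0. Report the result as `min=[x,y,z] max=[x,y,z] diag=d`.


min=[-23.200,-19.600,9.200] max=[31.200,34.800,26.800] diag=78.921

A = translate([4, 7.6, 9.2]) cylinder(h=15.3, r=19.4) → bbox [-15.4,-11.8,9.2] .. [23.4,27,24.5]
B = cylinder(h=2.3, r=7.8) → bbox [-7.8,-7.8,0] .. [7.8,7.8,2.3]
lo = A.lo+B.lo = [-15.4-7.8, -11.8-7.8, 9.2+0] = [-23.200,-19.600,9.200]
hi = A.hi+B.hi = [23.4+7.8, 27+7.8, 24.5+2.3] = [31.200,34.800,26.800]
diag = √(54.4²+54.4²+17.6²) = √6228.48 = 78.921


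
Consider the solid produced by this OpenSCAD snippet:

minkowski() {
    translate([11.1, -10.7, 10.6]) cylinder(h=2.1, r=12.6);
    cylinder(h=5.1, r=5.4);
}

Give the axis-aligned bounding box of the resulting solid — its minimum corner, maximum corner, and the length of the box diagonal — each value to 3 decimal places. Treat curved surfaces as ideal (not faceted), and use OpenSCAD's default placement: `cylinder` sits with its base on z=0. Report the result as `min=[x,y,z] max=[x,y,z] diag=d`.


min=[-6.900,-28.700,10.600] max=[29.100,7.300,17.800] diag=51.418

A = translate([11.1, -10.7, 10.6]) cylinder(h=2.1, r=12.6) → bbox [-1.5,-23.3,10.6] .. [23.7,1.9,12.7]
B = cylinder(h=5.1, r=5.4) → bbox [-5.4,-5.4,0] .. [5.4,5.4,5.1]
lo = A.lo+B.lo = [-1.5-5.4, -23.3-5.4, 10.6+0] = [-6.900,-28.700,10.600]
hi = A.hi+B.hi = [23.7+5.4, 1.9+5.4, 12.7+5.1] = [29.100,7.300,17.800]
diag = √(36²+36²+7.2²) = √2643.84 = 51.418


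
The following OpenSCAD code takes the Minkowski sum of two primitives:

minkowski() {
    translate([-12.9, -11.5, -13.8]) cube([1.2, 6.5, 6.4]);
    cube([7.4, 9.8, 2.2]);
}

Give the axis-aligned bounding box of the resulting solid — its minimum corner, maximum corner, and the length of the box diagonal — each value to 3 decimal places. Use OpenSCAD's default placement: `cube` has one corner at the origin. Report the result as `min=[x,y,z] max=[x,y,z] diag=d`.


A = translate([-12.9, -11.5, -13.8]) cube([1.2, 6.5, 6.4]) → bbox [-12.9,-11.5,-13.8] .. [-11.7,-5,-7.4]
B = cube([7.4, 9.8, 2.2]) → bbox [0,0,0] .. [7.4,9.8,2.2]
lo = A.lo+B.lo = [-12.9+0, -11.5+0, -13.8+0] = [-12.900,-11.500,-13.800]
hi = A.hi+B.hi = [-11.7+7.4, -5+9.8, -7.4+2.2] = [-4.300,4.800,-5.200]
diag = √(8.6²+16.3²+8.6²) = √413.61 = 20.337

min=[-12.900,-11.500,-13.800] max=[-4.300,4.800,-5.200] diag=20.337


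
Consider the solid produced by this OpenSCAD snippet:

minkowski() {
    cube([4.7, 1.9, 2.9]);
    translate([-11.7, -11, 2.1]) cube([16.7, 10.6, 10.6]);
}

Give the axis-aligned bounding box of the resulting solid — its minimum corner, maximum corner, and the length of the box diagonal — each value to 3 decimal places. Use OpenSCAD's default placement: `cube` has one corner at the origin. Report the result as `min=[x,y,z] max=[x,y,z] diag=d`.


min=[-11.700,-11.000,2.100] max=[9.700,1.500,15.600] diag=28.222

A = translate([-11.7, -11, 2.1]) cube([16.7, 10.6, 10.6]) → bbox [-11.7,-11,2.1] .. [5,-0.4,12.7]
B = cube([4.7, 1.9, 2.9]) → bbox [0,0,0] .. [4.7,1.9,2.9]
lo = A.lo+B.lo = [-11.7+0, -11+0, 2.1+0] = [-11.700,-11.000,2.100]
hi = A.hi+B.hi = [5+4.7, -0.4+1.9, 12.7+2.9] = [9.700,1.500,15.600]
diag = √(21.4²+12.5²+13.5²) = √796.46 = 28.222


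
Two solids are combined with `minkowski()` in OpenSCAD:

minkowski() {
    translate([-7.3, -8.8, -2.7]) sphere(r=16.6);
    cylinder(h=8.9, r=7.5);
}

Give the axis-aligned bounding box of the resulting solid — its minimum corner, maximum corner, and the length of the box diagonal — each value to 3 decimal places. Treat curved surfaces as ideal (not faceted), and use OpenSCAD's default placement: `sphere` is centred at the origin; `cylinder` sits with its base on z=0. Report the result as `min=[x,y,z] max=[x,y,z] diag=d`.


min=[-31.400,-32.900,-19.300] max=[16.800,15.300,22.800] diag=80.118

A = translate([-7.3, -8.8, -2.7]) sphere(r=16.6) → bbox [-23.9,-25.4,-19.3] .. [9.3,7.8,13.9]
B = cylinder(h=8.9, r=7.5) → bbox [-7.5,-7.5,0] .. [7.5,7.5,8.9]
lo = A.lo+B.lo = [-23.9-7.5, -25.4-7.5, -19.3+0] = [-31.400,-32.900,-19.300]
hi = A.hi+B.hi = [9.3+7.5, 7.8+7.5, 13.9+8.9] = [16.800,15.300,22.800]
diag = √(48.2²+48.2²+42.1²) = √6418.89 = 80.118


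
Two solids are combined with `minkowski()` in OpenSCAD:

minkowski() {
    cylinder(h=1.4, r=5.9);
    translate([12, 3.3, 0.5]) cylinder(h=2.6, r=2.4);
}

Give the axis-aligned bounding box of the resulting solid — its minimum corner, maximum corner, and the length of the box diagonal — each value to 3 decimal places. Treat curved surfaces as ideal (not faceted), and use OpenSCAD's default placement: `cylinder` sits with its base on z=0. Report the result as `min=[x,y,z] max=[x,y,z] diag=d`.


A = translate([12, 3.3, 0.5]) cylinder(h=2.6, r=2.4) → bbox [9.6,0.9,0.5] .. [14.4,5.7,3.1]
B = cylinder(h=1.4, r=5.9) → bbox [-5.9,-5.9,0] .. [5.9,5.9,1.4]
lo = A.lo+B.lo = [9.6-5.9, 0.9-5.9, 0.5+0] = [3.700,-5.000,0.500]
hi = A.hi+B.hi = [14.4+5.9, 5.7+5.9, 3.1+1.4] = [20.300,11.600,4.500]
diag = √(16.6²+16.6²+4²) = √567.12 = 23.814

min=[3.700,-5.000,0.500] max=[20.300,11.600,4.500] diag=23.814


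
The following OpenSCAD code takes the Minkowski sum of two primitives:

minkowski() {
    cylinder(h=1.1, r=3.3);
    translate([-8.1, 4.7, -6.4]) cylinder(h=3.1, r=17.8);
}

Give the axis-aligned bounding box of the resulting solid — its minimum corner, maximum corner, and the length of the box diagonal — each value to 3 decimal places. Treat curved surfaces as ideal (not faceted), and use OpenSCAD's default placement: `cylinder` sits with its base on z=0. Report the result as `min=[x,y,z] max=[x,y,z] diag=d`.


A = translate([-8.1, 4.7, -6.4]) cylinder(h=3.1, r=17.8) → bbox [-25.9,-13.1,-6.4] .. [9.7,22.5,-3.3]
B = cylinder(h=1.1, r=3.3) → bbox [-3.3,-3.3,0] .. [3.3,3.3,1.1]
lo = A.lo+B.lo = [-25.9-3.3, -13.1-3.3, -6.4+0] = [-29.200,-16.400,-6.400]
hi = A.hi+B.hi = [9.7+3.3, 22.5+3.3, -3.3+1.1] = [13.000,25.800,-2.200]
diag = √(42.2²+42.2²+4.2²) = √3579.32 = 59.827

min=[-29.200,-16.400,-6.400] max=[13.000,25.800,-2.200] diag=59.827


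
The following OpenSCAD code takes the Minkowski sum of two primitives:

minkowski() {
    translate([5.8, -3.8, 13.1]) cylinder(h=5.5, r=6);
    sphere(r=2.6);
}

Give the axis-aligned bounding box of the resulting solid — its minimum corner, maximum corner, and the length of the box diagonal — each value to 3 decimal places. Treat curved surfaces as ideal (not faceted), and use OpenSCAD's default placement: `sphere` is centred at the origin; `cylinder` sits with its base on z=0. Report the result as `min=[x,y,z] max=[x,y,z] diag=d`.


A = translate([5.8, -3.8, 13.1]) cylinder(h=5.5, r=6) → bbox [-0.2,-9.8,13.1] .. [11.8,2.2,18.6]
B = sphere(r=2.6) → bbox [-2.6,-2.6,-2.6] .. [2.6,2.6,2.6]
lo = A.lo+B.lo = [-0.2-2.6, -9.8-2.6, 13.1-2.6] = [-2.800,-12.400,10.500]
hi = A.hi+B.hi = [11.8+2.6, 2.2+2.6, 18.6+2.6] = [14.400,4.800,21.200]
diag = √(17.2²+17.2²+10.7²) = √706.17 = 26.574

min=[-2.800,-12.400,10.500] max=[14.400,4.800,21.200] diag=26.574


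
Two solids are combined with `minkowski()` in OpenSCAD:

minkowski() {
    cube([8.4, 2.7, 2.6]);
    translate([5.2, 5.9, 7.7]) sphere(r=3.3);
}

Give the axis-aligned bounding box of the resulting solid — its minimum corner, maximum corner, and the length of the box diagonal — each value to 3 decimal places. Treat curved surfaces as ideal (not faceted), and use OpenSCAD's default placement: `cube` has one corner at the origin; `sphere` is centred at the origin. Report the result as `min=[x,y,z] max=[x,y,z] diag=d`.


min=[1.900,2.600,4.400] max=[16.900,11.900,13.600] diag=19.903

A = translate([5.2, 5.9, 7.7]) sphere(r=3.3) → bbox [1.9,2.6,4.4] .. [8.5,9.2,11]
B = cube([8.4, 2.7, 2.6]) → bbox [0,0,0] .. [8.4,2.7,2.6]
lo = A.lo+B.lo = [1.9+0, 2.6+0, 4.4+0] = [1.900,2.600,4.400]
hi = A.hi+B.hi = [8.5+8.4, 9.2+2.7, 11+2.6] = [16.900,11.900,13.600]
diag = √(15²+9.3²+9.2²) = √396.13 = 19.903
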